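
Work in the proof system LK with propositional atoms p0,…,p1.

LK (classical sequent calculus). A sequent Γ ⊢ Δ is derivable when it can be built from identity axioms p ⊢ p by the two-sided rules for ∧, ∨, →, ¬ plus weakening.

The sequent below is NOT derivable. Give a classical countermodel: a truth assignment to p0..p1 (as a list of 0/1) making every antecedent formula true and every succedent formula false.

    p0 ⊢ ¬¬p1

Truth-table refutation:
  v=00: Γ:[p0=F] Δ:[¬¬p1=F] refutes=False
  v=01: Γ:[p0=F] Δ:[¬¬p1=T] refutes=False
  v=10: Γ:[p0=T] Δ:[¬¬p1=F] refutes=True  ← countermodel

Result: [1, 0]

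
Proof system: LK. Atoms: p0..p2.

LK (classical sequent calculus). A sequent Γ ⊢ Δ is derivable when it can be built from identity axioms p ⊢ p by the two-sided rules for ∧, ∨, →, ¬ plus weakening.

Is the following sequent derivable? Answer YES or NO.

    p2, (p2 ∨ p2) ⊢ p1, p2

Proof tree:
[∨L] p2, (p2 ∨ p2) ⊢ p1, p2
  [WR] p2 ⊢ p2, p1
    [Ax] p2 ⊢ p2
  [WL] p2, p2 ⊢ p2
    [Ax] p2 ⊢ p2

Result: YES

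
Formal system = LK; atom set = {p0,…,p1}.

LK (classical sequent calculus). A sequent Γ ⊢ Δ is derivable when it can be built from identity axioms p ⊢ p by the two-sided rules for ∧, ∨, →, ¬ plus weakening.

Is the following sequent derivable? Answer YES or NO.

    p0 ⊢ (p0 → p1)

Search for a countermodel by truth-table:
  v=00: Γ:[p0=F] Δ:[(p0 → p1)=T] refutes=False
  v=01: Γ:[p0=F] Δ:[(p0 → p1)=T] refutes=False
  v=10: Γ:[p0=T] Δ:[(p0 → p1)=F] refutes=True  ← countermodel

Result: NO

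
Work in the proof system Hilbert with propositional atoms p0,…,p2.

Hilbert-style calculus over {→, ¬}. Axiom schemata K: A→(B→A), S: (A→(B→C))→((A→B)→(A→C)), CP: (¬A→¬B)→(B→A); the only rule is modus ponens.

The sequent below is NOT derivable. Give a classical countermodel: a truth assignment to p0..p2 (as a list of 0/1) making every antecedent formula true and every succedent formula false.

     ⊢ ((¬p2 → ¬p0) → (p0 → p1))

Enumerate valuations to refute Γ ⊢ Δ:
  v=000: Γ:[] Δ:[((¬p2 → ¬p0) → (p0 → p1))=T] refutes=False
  v=001: Γ:[] Δ:[((¬p2 → ¬p0) → (p0 → p1))=T] refutes=False
  v=010: Γ:[] Δ:[((¬p2 → ¬p0) → (p0 → p1))=T] refutes=False
  v=011: Γ:[] Δ:[((¬p2 → ¬p0) → (p0 → p1))=T] refutes=False
  v=100: Γ:[] Δ:[((¬p2 → ¬p0) → (p0 → p1))=T] refutes=False
  v=101: Γ:[] Δ:[((¬p2 → ¬p0) → (p0 → p1))=F] refutes=True  ← countermodel

Result: [1, 0, 1]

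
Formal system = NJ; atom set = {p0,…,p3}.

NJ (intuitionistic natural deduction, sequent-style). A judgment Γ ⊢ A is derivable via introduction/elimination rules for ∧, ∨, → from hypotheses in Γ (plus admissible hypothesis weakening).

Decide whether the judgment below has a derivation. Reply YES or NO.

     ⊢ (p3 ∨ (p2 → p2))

Derivation (root first):
[∨I₂]  ⊢ (p3 ∨ (p2 → p2))
  [→I]  ⊢ (p2 → p2)
    [Ax] p2 ⊢ p2

Result: YES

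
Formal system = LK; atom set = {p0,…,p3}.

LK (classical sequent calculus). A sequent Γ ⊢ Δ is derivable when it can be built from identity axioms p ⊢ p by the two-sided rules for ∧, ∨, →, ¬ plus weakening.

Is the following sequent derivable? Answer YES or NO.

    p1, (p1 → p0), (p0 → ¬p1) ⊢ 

Derivation (root first):
[→L] p1, (p1 → p0), (p0 → ¬p1) ⊢ 
  [→L] p1, (p1 → p0) ⊢ p0
    [Ax] p1 ⊢ p1
    [Ax] p0 ⊢ p0
  [¬L] p1, ¬p1 ⊢ 
    [Ax] p1 ⊢ p1

Result: YES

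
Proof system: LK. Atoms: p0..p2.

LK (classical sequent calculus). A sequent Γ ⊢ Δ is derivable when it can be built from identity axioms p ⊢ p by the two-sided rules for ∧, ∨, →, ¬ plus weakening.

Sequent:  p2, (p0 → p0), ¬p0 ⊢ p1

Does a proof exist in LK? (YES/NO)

Enumerate valuations to refute Γ ⊢ Δ:
  v=000: Γ:[p2=F, (p0 → p0)=T, ¬p0=T] Δ:[p1=F] refutes=False
  v=001: Γ:[p2=T, (p0 → p0)=T, ¬p0=T] Δ:[p1=F] refutes=True  ← countermodel

Result: NO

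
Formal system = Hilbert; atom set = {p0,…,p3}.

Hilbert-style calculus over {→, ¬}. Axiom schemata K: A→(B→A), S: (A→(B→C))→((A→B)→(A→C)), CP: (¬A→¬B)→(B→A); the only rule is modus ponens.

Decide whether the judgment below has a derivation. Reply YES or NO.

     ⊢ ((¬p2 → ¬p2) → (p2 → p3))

Search for a countermodel by truth-table:
  v=0000: Γ:[] Δ:[((¬p2 → ¬p2) → (p2 → p3))=T] refutes=False
  v=0001: Γ:[] Δ:[((¬p2 → ¬p2) → (p2 → p3))=T] refutes=False
  v=0010: Γ:[] Δ:[((¬p2 → ¬p2) → (p2 → p3))=F] refutes=True  ← countermodel

Result: NO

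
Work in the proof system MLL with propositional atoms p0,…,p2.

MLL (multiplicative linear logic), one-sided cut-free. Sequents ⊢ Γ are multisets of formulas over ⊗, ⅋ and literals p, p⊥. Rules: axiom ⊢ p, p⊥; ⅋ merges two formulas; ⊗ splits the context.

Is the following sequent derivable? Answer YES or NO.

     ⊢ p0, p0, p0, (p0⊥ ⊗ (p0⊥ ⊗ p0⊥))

Derivation trace:
[⊗]  ⊢ p0, p0, p0, (p0⊥ ⊗ (p0⊥ ⊗ p0⊥))
  [Ax]  ⊢ p0, p0⊥
  [⊗]  ⊢ p0, p0, (p0⊥ ⊗ p0⊥)
    [Ax]  ⊢ p0, p0⊥
    [Ax]  ⊢ p0, p0⊥

Result: YES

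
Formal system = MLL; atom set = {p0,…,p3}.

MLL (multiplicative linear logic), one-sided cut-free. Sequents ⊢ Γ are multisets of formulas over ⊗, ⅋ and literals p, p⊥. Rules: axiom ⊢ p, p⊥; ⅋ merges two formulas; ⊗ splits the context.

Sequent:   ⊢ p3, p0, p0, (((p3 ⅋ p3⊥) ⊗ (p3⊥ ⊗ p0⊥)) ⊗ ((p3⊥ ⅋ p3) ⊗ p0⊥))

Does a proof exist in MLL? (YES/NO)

Derivation trace:
[⊗]  ⊢ p3, p0, p0, (((p3 ⅋ p3⊥) ⊗ (p3⊥ ⊗ p0⊥)) ⊗ ((p3⊥ ⅋ p3) ⊗ p0⊥))
  [⊗]  ⊢ p3, p0, ((p3 ⅋ p3⊥) ⊗ (p3⊥ ⊗ p0⊥))
    [⅋]  ⊢ (p3 ⅋ p3⊥)
      [Ax]  ⊢ p3, p3⊥
    [⊗]  ⊢ p3, p0, (p3⊥ ⊗ p0⊥)
      [Ax]  ⊢ p3, p3⊥
      [Ax]  ⊢ p0, p0⊥
  [⊗]  ⊢ p0, ((p3⊥ ⅋ p3) ⊗ p0⊥)
    [⅋]  ⊢ (p3⊥ ⅋ p3)
      [Ax]  ⊢ p3, p3⊥
    [Ax]  ⊢ p0, p0⊥

Result: YES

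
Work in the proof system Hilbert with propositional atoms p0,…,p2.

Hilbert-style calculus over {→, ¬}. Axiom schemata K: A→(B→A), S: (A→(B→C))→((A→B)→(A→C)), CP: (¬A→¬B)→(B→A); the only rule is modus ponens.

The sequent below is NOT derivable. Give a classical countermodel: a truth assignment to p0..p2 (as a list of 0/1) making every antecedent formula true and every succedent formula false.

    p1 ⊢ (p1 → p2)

Truth-table refutation:
  v=000: Γ:[p1=F] Δ:[(p1 → p2)=T] refutes=False
  v=001: Γ:[p1=F] Δ:[(p1 → p2)=T] refutes=False
  v=010: Γ:[p1=T] Δ:[(p1 → p2)=F] refutes=True  ← countermodel

Result: [0, 1, 0]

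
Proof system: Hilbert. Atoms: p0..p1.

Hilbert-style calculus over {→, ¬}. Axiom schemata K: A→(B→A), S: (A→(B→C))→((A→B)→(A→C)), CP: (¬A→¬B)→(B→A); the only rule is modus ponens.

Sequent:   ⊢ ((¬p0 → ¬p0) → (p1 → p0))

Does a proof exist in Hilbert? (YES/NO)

Search for a countermodel by truth-table:
  v=00: Γ:[] Δ:[((¬p0 → ¬p0) → (p1 → p0))=T] refutes=False
  v=01: Γ:[] Δ:[((¬p0 → ¬p0) → (p1 → p0))=F] refutes=True  ← countermodel

Result: NO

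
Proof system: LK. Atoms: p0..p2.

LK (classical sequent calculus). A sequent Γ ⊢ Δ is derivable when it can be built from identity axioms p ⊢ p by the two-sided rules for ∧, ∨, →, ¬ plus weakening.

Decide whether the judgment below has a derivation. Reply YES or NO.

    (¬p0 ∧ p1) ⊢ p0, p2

Truth-table refutation:
  v=000: Γ:[(¬p0 ∧ p1)=F] Δ:[p0=F, p2=F] refutes=False
  v=001: Γ:[(¬p0 ∧ p1)=F] Δ:[p0=F, p2=T] refutes=False
  v=010: Γ:[(¬p0 ∧ p1)=T] Δ:[p0=F, p2=F] refutes=True  ← countermodel

Result: NO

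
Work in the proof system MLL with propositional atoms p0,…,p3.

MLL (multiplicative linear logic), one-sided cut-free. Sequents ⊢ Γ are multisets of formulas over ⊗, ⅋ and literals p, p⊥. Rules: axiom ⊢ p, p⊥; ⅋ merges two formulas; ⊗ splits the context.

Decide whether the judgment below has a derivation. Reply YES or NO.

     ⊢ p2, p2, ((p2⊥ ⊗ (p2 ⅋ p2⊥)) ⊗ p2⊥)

Proof tree:
[⊗]  ⊢ p2, p2, ((p2⊥ ⊗ (p2 ⅋ p2⊥)) ⊗ p2⊥)
  [⊗]  ⊢ p2, (p2⊥ ⊗ (p2 ⅋ p2⊥))
    [Ax]  ⊢ p2, p2⊥
    [⅋]  ⊢ (p2 ⅋ p2⊥)
      [Ax]  ⊢ p2, p2⊥
  [Ax]  ⊢ p2, p2⊥

Result: YES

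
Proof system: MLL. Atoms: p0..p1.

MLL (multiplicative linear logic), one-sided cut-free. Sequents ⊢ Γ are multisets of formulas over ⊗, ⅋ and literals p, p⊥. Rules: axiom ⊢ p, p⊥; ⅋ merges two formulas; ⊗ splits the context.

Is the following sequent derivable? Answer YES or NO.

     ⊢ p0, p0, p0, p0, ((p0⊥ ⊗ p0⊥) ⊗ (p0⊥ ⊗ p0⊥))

Derivation (root first):
[⊗]  ⊢ p0, p0, p0, p0, ((p0⊥ ⊗ p0⊥) ⊗ (p0⊥ ⊗ p0⊥))
  [⊗]  ⊢ p0, p0, (p0⊥ ⊗ p0⊥)
    [Ax]  ⊢ p0, p0⊥
    [Ax]  ⊢ p0, p0⊥
  [⊗]  ⊢ p0, p0, (p0⊥ ⊗ p0⊥)
    [Ax]  ⊢ p0, p0⊥
    [Ax]  ⊢ p0, p0⊥

Result: YES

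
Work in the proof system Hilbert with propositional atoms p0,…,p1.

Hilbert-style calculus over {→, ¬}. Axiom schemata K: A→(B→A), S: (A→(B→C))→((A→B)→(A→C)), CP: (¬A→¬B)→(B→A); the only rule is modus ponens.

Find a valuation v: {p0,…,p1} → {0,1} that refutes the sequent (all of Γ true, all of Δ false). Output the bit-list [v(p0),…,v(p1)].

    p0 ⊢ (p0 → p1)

Enumerate valuations to refute Γ ⊢ Δ:
  v=00: Γ:[p0=F] Δ:[(p0 → p1)=T] refutes=False
  v=01: Γ:[p0=F] Δ:[(p0 → p1)=T] refutes=False
  v=10: Γ:[p0=T] Δ:[(p0 → p1)=F] refutes=True  ← countermodel

Result: [1, 0]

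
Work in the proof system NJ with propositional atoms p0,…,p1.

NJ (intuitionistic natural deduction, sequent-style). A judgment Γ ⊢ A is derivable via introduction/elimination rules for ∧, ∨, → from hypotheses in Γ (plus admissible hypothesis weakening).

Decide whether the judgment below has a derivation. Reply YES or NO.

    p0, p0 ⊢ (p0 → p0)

Derivation trace:
[Wk] p0, p0 ⊢ (p0 → p0)
  [→I] p0 ⊢ (p0 → p0)
    [Wk] p0, p0 ⊢ p0
      [Ax] p0 ⊢ p0

Result: YES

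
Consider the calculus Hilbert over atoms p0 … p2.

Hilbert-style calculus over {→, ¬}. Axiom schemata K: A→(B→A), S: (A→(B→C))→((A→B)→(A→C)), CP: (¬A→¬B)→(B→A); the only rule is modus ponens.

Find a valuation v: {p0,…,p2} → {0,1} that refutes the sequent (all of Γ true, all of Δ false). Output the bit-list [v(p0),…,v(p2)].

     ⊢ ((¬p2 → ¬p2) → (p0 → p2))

Enumerate valuations to refute Γ ⊢ Δ:
  v=000: Γ:[] Δ:[((¬p2 → ¬p2) → (p0 → p2))=T] refutes=False
  v=001: Γ:[] Δ:[((¬p2 → ¬p2) → (p0 → p2))=T] refutes=False
  v=010: Γ:[] Δ:[((¬p2 → ¬p2) → (p0 → p2))=T] refutes=False
  v=011: Γ:[] Δ:[((¬p2 → ¬p2) → (p0 → p2))=T] refutes=False
  v=100: Γ:[] Δ:[((¬p2 → ¬p2) → (p0 → p2))=F] refutes=True  ← countermodel

Result: [1, 0, 0]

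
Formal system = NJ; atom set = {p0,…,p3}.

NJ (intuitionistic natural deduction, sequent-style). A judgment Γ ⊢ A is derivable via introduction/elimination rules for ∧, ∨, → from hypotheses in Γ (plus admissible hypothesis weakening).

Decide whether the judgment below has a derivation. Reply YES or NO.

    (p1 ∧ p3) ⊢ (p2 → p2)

Derivation trace:
[Wk] (p1 ∧ p3) ⊢ (p2 → p2)
  [→I]  ⊢ (p2 → p2)
    [Ax] p2 ⊢ p2

Result: YES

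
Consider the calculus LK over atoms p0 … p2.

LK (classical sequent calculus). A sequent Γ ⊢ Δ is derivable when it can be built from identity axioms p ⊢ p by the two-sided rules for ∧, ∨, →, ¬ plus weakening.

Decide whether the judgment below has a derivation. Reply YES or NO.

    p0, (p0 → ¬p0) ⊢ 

Derivation trace:
[→L] p0, (p0 → ¬p0) ⊢ 
  [Ax] p0 ⊢ p0
  [¬L] p0, ¬p0 ⊢ 
    [Ax] p0 ⊢ p0

Result: YES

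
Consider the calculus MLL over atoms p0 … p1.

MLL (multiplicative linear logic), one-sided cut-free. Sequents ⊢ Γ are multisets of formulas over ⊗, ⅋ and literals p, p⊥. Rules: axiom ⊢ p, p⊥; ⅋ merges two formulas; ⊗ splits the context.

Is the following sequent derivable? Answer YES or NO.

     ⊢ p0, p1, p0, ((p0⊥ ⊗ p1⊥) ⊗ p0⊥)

Proof tree:
[⊗]  ⊢ p0, p1, p0, ((p0⊥ ⊗ p1⊥) ⊗ p0⊥)
  [⊗]  ⊢ p0, p1, (p0⊥ ⊗ p1⊥)
    [Ax]  ⊢ p0, p0⊥
    [Ax]  ⊢ p1, p1⊥
  [Ax]  ⊢ p0, p0⊥

Result: YES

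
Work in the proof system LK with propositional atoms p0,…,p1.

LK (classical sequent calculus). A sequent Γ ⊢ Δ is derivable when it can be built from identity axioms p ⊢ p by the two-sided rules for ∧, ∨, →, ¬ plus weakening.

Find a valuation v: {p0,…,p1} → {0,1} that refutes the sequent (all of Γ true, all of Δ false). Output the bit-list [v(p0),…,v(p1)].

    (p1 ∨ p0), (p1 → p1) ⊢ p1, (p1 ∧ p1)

Enumerate valuations to refute Γ ⊢ Δ:
  v=00: Γ:[(p1 ∨ p0)=F, (p1 → p1)=T] Δ:[p1=F, (p1 ∧ p1)=F] refutes=False
  v=01: Γ:[(p1 ∨ p0)=T, (p1 → p1)=T] Δ:[p1=T, (p1 ∧ p1)=T] refutes=False
  v=10: Γ:[(p1 ∨ p0)=T, (p1 → p1)=T] Δ:[p1=F, (p1 ∧ p1)=F] refutes=True  ← countermodel

Result: [1, 0]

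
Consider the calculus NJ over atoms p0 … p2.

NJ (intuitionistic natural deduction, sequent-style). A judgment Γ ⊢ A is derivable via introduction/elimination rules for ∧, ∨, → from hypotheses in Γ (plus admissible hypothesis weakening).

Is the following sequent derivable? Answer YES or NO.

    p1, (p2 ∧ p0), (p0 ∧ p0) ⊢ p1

Derivation (root first):
[Wk] p1, (p2 ∧ p0), (p0 ∧ p0) ⊢ p1
  [Wk] p1, (p2 ∧ p0) ⊢ p1
    [Ax] p1 ⊢ p1

Result: YES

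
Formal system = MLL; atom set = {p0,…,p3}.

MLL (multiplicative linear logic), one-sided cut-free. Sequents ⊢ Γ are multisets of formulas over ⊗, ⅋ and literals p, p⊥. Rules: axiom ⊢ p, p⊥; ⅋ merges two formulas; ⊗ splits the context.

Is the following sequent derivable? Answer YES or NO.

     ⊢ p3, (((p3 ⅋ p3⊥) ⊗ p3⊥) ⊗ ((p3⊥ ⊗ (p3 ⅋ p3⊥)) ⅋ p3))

Derivation (root first):
[⊗]  ⊢ p3, (((p3 ⅋ p3⊥) ⊗ p3⊥) ⊗ ((p3⊥ ⊗ (p3 ⅋ p3⊥)) ⅋ p3))
  [⊗]  ⊢ p3, ((p3 ⅋ p3⊥) ⊗ p3⊥)
    [⅋]  ⊢ (p3 ⅋ p3⊥)
      [Ax]  ⊢ p3, p3⊥
    [Ax]  ⊢ p3, p3⊥
  [⅋]  ⊢ ((p3⊥ ⊗ (p3 ⅋ p3⊥)) ⅋ p3)
    [⊗]  ⊢ p3, (p3⊥ ⊗ (p3 ⅋ p3⊥))
      [Ax]  ⊢ p3, p3⊥
      [⅋]  ⊢ (p3 ⅋ p3⊥)
        [Ax]  ⊢ p3, p3⊥

Result: YES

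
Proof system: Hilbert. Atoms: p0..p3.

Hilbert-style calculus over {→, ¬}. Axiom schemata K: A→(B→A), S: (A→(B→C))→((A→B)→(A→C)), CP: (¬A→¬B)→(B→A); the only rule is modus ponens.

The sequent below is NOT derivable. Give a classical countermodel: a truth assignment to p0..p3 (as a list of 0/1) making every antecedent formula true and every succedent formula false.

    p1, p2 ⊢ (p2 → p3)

Search for a countermodel by truth-table:
  v=0000: Γ:[p1=F, p2=F] Δ:[(p2 → p3)=T] refutes=False
  v=0001: Γ:[p1=F, p2=F] Δ:[(p2 → p3)=T] refutes=False
  v=0010: Γ:[p1=F, p2=T] Δ:[(p2 → p3)=F] refutes=False
  v=0011: Γ:[p1=F, p2=T] Δ:[(p2 → p3)=T] refutes=False
  v=0100: Γ:[p1=T, p2=F] Δ:[(p2 → p3)=T] refutes=False
  v=0101: Γ:[p1=T, p2=F] Δ:[(p2 → p3)=T] refutes=False
  v=0110: Γ:[p1=T, p2=T] Δ:[(p2 → p3)=F] refutes=True  ← countermodel

Result: [0, 1, 1, 0]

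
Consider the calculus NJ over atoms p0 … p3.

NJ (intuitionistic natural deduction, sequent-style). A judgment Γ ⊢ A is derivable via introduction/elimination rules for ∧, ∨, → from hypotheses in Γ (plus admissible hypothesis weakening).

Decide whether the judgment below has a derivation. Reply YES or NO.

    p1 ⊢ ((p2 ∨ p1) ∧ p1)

Proof tree:
[∧I] p1 ⊢ ((p2 ∨ p1) ∧ p1)
  [∨I₂] p1, p1 ⊢ (p2 ∨ p1)
    [Wk] p1, p1 ⊢ p1
      [Ax] p1 ⊢ p1
  [Ax] p1 ⊢ p1

Result: YES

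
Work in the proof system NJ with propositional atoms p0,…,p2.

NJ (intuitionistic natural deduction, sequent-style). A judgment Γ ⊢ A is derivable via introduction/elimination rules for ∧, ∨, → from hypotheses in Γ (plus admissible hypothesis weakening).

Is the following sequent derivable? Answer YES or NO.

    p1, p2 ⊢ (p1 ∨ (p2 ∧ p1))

Derivation trace:
[∨I₂] p1, p2 ⊢ (p1 ∨ (p2 ∧ p1))
  [∧I] p1, p2 ⊢ (p2 ∧ p1)
    [Ax] p2 ⊢ p2
    [Ax] p1 ⊢ p1

Result: YES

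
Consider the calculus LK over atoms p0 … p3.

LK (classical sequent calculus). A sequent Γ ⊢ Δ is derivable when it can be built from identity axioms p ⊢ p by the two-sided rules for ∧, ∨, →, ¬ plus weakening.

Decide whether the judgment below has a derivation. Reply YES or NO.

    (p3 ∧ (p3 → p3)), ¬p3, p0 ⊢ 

Proof tree:
[WL] (p3 ∧ (p3 → p3)), ¬p3, p0 ⊢ 
  [¬L] (p3 ∧ (p3 → p3)), ¬p3 ⊢ 
    [∧L] (p3 ∧ (p3 → p3)) ⊢ p3
      [→L] p3, (p3 → p3) ⊢ p3
        [Ax] p3 ⊢ p3
        [Ax] p3 ⊢ p3

Result: YES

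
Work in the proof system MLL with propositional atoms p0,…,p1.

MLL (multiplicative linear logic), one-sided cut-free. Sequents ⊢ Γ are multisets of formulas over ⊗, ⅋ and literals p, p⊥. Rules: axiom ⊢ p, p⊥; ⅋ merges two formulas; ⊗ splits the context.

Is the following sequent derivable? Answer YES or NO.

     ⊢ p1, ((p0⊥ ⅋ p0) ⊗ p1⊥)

Proof tree:
[⊗]  ⊢ p1, ((p0⊥ ⅋ p0) ⊗ p1⊥)
  [⅋]  ⊢ (p0⊥ ⅋ p0)
    [Ax]  ⊢ p0, p0⊥
  [Ax]  ⊢ p1, p1⊥

Result: YES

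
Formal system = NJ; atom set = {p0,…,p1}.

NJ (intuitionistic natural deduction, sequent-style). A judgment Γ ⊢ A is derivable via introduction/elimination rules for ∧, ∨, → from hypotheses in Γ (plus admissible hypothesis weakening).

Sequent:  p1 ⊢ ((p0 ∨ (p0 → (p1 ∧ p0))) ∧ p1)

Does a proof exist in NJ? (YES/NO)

Derivation (root first):
[∧I] p1 ⊢ ((p0 ∨ (p0 → (p1 ∧ p0))) ∧ p1)
  [∨I₂] p1 ⊢ (p0 ∨ (p0 → (p1 ∧ p0)))
    [→I] p1 ⊢ (p0 → (p1 ∧ p0))
      [∧I] p1, p0 ⊢ (p1 ∧ p0)
        [Ax] p1 ⊢ p1
        [Ax] p0 ⊢ p0
  [Ax] p1 ⊢ p1

Result: YES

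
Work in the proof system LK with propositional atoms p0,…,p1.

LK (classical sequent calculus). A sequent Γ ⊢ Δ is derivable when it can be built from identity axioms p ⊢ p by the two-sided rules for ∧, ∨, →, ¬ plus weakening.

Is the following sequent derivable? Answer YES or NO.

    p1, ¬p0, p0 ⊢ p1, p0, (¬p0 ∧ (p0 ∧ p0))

Derivation (root first):
[∧R] p1, ¬p0, p0 ⊢ p1, p0, (¬p0 ∧ (p0 ∧ p0))
  [¬R] ¬p0 ⊢ p0, ¬p0
    [¬L] p0, ¬p0 ⊢ p0
      [WR] p0 ⊢ p0, p0
        [Ax] p0 ⊢ p0
  [∧R] p1, p0 ⊢ p1, p0, (p0 ∧ p0)
    [WR] p0 ⊢ p0, p0
      [Ax] p0 ⊢ p0
    [WR] p1 ⊢ p1, p0
      [Ax] p1 ⊢ p1

Result: YES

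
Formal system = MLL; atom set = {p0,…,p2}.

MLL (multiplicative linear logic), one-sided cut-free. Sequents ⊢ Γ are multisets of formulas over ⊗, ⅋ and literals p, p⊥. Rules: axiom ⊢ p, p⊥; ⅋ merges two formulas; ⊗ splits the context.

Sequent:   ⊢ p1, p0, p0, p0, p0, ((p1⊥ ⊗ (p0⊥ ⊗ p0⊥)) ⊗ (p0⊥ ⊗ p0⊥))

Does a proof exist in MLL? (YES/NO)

Proof tree:
[⊗]  ⊢ p1, p0, p0, p0, p0, ((p1⊥ ⊗ (p0⊥ ⊗ p0⊥)) ⊗ (p0⊥ ⊗ p0⊥))
  [⊗]  ⊢ p1, p0, p0, (p1⊥ ⊗ (p0⊥ ⊗ p0⊥))
    [Ax]  ⊢ p1, p1⊥
    [⊗]  ⊢ p0, p0, (p0⊥ ⊗ p0⊥)
      [Ax]  ⊢ p0, p0⊥
      [Ax]  ⊢ p0, p0⊥
  [⊗]  ⊢ p0, p0, (p0⊥ ⊗ p0⊥)
    [Ax]  ⊢ p0, p0⊥
    [Ax]  ⊢ p0, p0⊥

Result: YES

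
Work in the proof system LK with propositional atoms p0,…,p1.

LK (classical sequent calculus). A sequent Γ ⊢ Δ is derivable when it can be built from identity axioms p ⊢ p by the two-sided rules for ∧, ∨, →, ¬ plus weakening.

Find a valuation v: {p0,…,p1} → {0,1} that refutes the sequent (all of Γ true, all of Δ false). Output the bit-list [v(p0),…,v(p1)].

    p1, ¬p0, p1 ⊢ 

Search for a countermodel by truth-table:
  v=00: Γ:[p1=F, ¬p0=T, p1=F] Δ:[] refutes=False
  v=01: Γ:[p1=T, ¬p0=T, p1=T] Δ:[] refutes=True  ← countermodel

Result: [0, 1]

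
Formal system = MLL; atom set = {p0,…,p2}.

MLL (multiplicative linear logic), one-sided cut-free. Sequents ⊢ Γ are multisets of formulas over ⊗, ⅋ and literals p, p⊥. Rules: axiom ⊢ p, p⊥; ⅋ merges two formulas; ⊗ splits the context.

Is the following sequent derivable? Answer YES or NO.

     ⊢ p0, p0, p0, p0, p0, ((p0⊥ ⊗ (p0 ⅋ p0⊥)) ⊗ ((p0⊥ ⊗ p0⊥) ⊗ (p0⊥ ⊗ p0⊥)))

Proof tree:
[⊗]  ⊢ p0, p0, p0, p0, p0, ((p0⊥ ⊗ (p0 ⅋ p0⊥)) ⊗ ((p0⊥ ⊗ p0⊥) ⊗ (p0⊥ ⊗ p0⊥)))
  [⊗]  ⊢ p0, (p0⊥ ⊗ (p0 ⅋ p0⊥))
    [Ax]  ⊢ p0, p0⊥
    [⅋]  ⊢ (p0 ⅋ p0⊥)
      [Ax]  ⊢ p0, p0⊥
  [⊗]  ⊢ p0, p0, p0, p0, ((p0⊥ ⊗ p0⊥) ⊗ (p0⊥ ⊗ p0⊥))
    [⊗]  ⊢ p0, p0, (p0⊥ ⊗ p0⊥)
      [Ax]  ⊢ p0, p0⊥
      [Ax]  ⊢ p0, p0⊥
    [⊗]  ⊢ p0, p0, (p0⊥ ⊗ p0⊥)
      [Ax]  ⊢ p0, p0⊥
      [Ax]  ⊢ p0, p0⊥

Result: YES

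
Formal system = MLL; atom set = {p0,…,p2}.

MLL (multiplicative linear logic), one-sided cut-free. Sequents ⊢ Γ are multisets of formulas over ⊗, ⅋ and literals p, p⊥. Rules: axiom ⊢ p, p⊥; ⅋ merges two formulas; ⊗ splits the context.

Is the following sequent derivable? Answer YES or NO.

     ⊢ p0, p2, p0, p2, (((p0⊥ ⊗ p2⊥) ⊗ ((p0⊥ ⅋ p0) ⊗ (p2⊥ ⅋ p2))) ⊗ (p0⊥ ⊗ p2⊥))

Derivation trace:
[⊗]  ⊢ p0, p2, p0, p2, (((p0⊥ ⊗ p2⊥) ⊗ ((p0⊥ ⅋ p0) ⊗ (p2⊥ ⅋ p2))) ⊗ (p0⊥ ⊗ p2⊥))
  [⊗]  ⊢ p0, p2, ((p0⊥ ⊗ p2⊥) ⊗ ((p0⊥ ⅋ p0) ⊗ (p2⊥ ⅋ p2)))
    [⊗]  ⊢ p0, p2, (p0⊥ ⊗ p2⊥)
      [Ax]  ⊢ p0, p0⊥
      [Ax]  ⊢ p2, p2⊥
    [⊗]  ⊢ ((p0⊥ ⅋ p0) ⊗ (p2⊥ ⅋ p2))
      [⅋]  ⊢ (p0⊥ ⅋ p0)
        [Ax]  ⊢ p0, p0⊥
      [⅋]  ⊢ (p2⊥ ⅋ p2)
        [Ax]  ⊢ p2, p2⊥
  [⊗]  ⊢ p0, p2, (p0⊥ ⊗ p2⊥)
    [Ax]  ⊢ p0, p0⊥
    [Ax]  ⊢ p2, p2⊥

Result: YES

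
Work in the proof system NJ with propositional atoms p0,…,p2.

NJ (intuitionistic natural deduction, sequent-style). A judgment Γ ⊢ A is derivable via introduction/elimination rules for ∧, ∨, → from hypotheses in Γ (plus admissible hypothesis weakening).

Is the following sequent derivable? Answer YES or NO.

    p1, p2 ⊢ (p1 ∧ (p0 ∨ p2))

Derivation (root first):
[∧I] p1, p2 ⊢ (p1 ∧ (p0 ∨ p2))
  [Ax] p1 ⊢ p1
  [∨I₂] p2 ⊢ (p0 ∨ p2)
    [Ax] p2 ⊢ p2

Result: YES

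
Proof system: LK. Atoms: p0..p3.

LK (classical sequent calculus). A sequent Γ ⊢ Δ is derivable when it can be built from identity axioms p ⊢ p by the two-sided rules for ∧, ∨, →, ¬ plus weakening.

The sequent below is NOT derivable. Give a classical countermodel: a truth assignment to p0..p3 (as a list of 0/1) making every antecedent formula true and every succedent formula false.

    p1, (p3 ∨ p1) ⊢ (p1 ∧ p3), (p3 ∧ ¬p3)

Enumerate valuations to refute Γ ⊢ Δ:
  v=0000: Γ:[p1=F, (p3 ∨ p1)=F] Δ:[(p1 ∧ p3)=F, (p3 ∧ ¬p3)=F] refutes=False
  v=0001: Γ:[p1=F, (p3 ∨ p1)=T] Δ:[(p1 ∧ p3)=F, (p3 ∧ ¬p3)=F] refutes=False
  v=0010: Γ:[p1=F, (p3 ∨ p1)=F] Δ:[(p1 ∧ p3)=F, (p3 ∧ ¬p3)=F] refutes=False
  v=0011: Γ:[p1=F, (p3 ∨ p1)=T] Δ:[(p1 ∧ p3)=F, (p3 ∧ ¬p3)=F] refutes=False
  v=0100: Γ:[p1=T, (p3 ∨ p1)=T] Δ:[(p1 ∧ p3)=F, (p3 ∧ ¬p3)=F] refutes=True  ← countermodel

Result: [0, 1, 0, 0]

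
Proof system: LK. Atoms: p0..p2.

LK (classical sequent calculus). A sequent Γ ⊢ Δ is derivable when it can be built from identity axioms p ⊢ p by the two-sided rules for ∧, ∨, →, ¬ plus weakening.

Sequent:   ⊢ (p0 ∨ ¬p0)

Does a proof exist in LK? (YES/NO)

Derivation trace:
[∨R]  ⊢ (p0 ∨ ¬p0)
  [¬R]  ⊢ p0, ¬p0
    [Ax] p0 ⊢ p0

Result: YES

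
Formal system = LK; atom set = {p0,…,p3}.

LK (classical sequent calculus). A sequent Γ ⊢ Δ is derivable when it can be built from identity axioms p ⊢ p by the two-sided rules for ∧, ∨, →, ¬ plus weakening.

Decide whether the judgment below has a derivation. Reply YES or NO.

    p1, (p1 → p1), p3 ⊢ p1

Proof tree:
[WL] p1, (p1 → p1), p3 ⊢ p1
  [→L] p1, (p1 → p1) ⊢ p1
    [Ax] p1 ⊢ p1
    [Ax] p1 ⊢ p1

Result: YES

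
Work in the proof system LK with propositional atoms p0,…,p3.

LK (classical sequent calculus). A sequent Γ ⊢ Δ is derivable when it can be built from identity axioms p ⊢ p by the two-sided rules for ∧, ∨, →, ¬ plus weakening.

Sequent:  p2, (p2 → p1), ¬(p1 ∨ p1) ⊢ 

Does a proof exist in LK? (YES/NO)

Derivation trace:
[¬L] p2, (p2 → p1), ¬(p1 ∨ p1) ⊢ 
  [→L] p2, (p2 → p1) ⊢ (p1 ∨ p1)
    [Ax] p2 ⊢ p2
    [∨R] p1 ⊢ (p1 ∨ p1)
      [WR] p1 ⊢ p1, p1
        [Ax] p1 ⊢ p1

Result: YES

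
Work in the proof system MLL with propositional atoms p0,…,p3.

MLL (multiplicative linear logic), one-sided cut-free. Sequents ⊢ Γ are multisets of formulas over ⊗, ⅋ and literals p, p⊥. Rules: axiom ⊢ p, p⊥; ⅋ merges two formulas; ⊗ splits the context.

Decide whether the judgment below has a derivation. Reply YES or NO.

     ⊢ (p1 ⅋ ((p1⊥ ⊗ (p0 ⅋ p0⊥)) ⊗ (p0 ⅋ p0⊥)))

Derivation trace:
[⅋]  ⊢ (p1 ⅋ ((p1⊥ ⊗ (p0 ⅋ p0⊥)) ⊗ (p0 ⅋ p0⊥)))
  [⊗]  ⊢ p1, ((p1⊥ ⊗ (p0 ⅋ p0⊥)) ⊗ (p0 ⅋ p0⊥))
    [⊗]  ⊢ p1, (p1⊥ ⊗ (p0 ⅋ p0⊥))
      [Ax]  ⊢ p1, p1⊥
      [⅋]  ⊢ (p0 ⅋ p0⊥)
        [Ax]  ⊢ p0, p0⊥
    [⅋]  ⊢ (p0 ⅋ p0⊥)
      [Ax]  ⊢ p0, p0⊥

Result: YES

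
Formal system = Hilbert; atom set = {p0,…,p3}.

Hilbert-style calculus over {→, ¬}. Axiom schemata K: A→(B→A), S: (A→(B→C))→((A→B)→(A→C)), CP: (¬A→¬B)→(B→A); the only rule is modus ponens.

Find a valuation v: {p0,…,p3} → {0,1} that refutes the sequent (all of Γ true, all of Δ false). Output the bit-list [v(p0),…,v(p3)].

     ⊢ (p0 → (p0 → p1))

Enumerate valuations to refute Γ ⊢ Δ:
  v=0000: Γ:[] Δ:[(p0 → (p0 → p1))=T] refutes=False
  v=0001: Γ:[] Δ:[(p0 → (p0 → p1))=T] refutes=False
  v=0010: Γ:[] Δ:[(p0 → (p0 → p1))=T] refutes=False
  v=0011: Γ:[] Δ:[(p0 → (p0 → p1))=T] refutes=False
  v=0100: Γ:[] Δ:[(p0 → (p0 → p1))=T] refutes=False
  v=0101: Γ:[] Δ:[(p0 → (p0 → p1))=T] refutes=False
  v=0110: Γ:[] Δ:[(p0 → (p0 → p1))=T] refutes=False
  v=0111: Γ:[] Δ:[(p0 → (p0 → p1))=T] refutes=False
  v=1000: Γ:[] Δ:[(p0 → (p0 → p1))=F] refutes=True  ← countermodel

Result: [1, 0, 0, 0]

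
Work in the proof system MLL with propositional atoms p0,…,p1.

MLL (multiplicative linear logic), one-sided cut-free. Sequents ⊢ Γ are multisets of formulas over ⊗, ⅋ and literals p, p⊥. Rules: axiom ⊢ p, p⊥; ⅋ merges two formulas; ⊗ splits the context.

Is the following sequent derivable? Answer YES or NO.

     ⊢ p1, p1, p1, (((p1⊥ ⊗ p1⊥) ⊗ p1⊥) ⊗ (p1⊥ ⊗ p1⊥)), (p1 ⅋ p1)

Derivation trace:
[⅋]  ⊢ p1, p1, p1, (((p1⊥ ⊗ p1⊥) ⊗ p1⊥) ⊗ (p1⊥ ⊗ p1⊥)), (p1 ⅋ p1)
  [⊗]  ⊢ p1, p1, p1, p1, p1, (((p1⊥ ⊗ p1⊥) ⊗ p1⊥) ⊗ (p1⊥ ⊗ p1⊥))
    [⊗]  ⊢ p1, p1, p1, ((p1⊥ ⊗ p1⊥) ⊗ p1⊥)
      [⊗]  ⊢ p1, p1, (p1⊥ ⊗ p1⊥)
        [Ax]  ⊢ p1, p1⊥
        [Ax]  ⊢ p1, p1⊥
      [Ax]  ⊢ p1, p1⊥
    [⊗]  ⊢ p1, p1, (p1⊥ ⊗ p1⊥)
      [Ax]  ⊢ p1, p1⊥
      [Ax]  ⊢ p1, p1⊥

Result: YES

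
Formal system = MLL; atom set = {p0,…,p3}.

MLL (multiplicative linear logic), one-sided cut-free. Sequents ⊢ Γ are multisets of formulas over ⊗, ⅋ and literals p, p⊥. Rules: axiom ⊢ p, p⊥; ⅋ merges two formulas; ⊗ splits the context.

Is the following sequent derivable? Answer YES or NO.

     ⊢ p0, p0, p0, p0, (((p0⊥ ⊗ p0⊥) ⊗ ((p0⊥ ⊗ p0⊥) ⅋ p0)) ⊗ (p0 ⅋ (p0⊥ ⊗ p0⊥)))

Derivation trace:
[⊗]  ⊢ p0, p0, p0, p0, (((p0⊥ ⊗ p0⊥) ⊗ ((p0⊥ ⊗ p0⊥) ⅋ p0)) ⊗ (p0 ⅋ (p0⊥ ⊗ p0⊥)))
  [⊗]  ⊢ p0, p0, p0, ((p0⊥ ⊗ p0⊥) ⊗ ((p0⊥ ⊗ p0⊥) ⅋ p0))
    [⊗]  ⊢ p0, p0, (p0⊥ ⊗ p0⊥)
      [Ax]  ⊢ p0, p0⊥
      [Ax]  ⊢ p0, p0⊥
    [⅋]  ⊢ p0, ((p0⊥ ⊗ p0⊥) ⅋ p0)
      [⊗]  ⊢ p0, p0, (p0⊥ ⊗ p0⊥)
        [Ax]  ⊢ p0, p0⊥
        [Ax]  ⊢ p0, p0⊥
  [⅋]  ⊢ p0, (p0 ⅋ (p0⊥ ⊗ p0⊥))
    [⊗]  ⊢ p0, p0, (p0⊥ ⊗ p0⊥)
      [Ax]  ⊢ p0, p0⊥
      [Ax]  ⊢ p0, p0⊥

Result: YES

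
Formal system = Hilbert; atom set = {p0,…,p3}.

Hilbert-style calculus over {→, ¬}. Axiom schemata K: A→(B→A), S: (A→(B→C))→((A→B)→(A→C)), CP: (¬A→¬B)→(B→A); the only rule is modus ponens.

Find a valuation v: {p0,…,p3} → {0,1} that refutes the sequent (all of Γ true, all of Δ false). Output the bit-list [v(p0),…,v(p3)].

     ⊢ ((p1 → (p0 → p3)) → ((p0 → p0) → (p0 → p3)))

Truth-table refutation:
  v=0000: Γ:[] Δ:[((p1 → (p0 → p3)) → ((p0 → p0) → (p0 → p3)))=T] refutes=False
  v=0001: Γ:[] Δ:[((p1 → (p0 → p3)) → ((p0 → p0) → (p0 → p3)))=T] refutes=False
  v=0010: Γ:[] Δ:[((p1 → (p0 → p3)) → ((p0 → p0) → (p0 → p3)))=T] refutes=False
  v=0011: Γ:[] Δ:[((p1 → (p0 → p3)) → ((p0 → p0) → (p0 → p3)))=T] refutes=False
  v=0100: Γ:[] Δ:[((p1 → (p0 → p3)) → ((p0 → p0) → (p0 → p3)))=T] refutes=False
  v=0101: Γ:[] Δ:[((p1 → (p0 → p3)) → ((p0 → p0) → (p0 → p3)))=T] refutes=False
  v=0110: Γ:[] Δ:[((p1 → (p0 → p3)) → ((p0 → p0) → (p0 → p3)))=T] refutes=False
  v=0111: Γ:[] Δ:[((p1 → (p0 → p3)) → ((p0 → p0) → (p0 → p3)))=T] refutes=False
  v=1000: Γ:[] Δ:[((p1 → (p0 → p3)) → ((p0 → p0) → (p0 → p3)))=F] refutes=True  ← countermodel

Result: [1, 0, 0, 0]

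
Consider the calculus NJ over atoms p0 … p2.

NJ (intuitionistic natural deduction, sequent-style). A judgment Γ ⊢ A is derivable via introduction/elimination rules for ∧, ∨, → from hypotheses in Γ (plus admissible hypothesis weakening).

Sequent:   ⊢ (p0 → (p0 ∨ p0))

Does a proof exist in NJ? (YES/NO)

Derivation trace:
[→I]  ⊢ (p0 → (p0 ∨ p0))
  [∨I₁] p0 ⊢ (p0 ∨ p0)
    [Ax] p0 ⊢ p0

Result: YES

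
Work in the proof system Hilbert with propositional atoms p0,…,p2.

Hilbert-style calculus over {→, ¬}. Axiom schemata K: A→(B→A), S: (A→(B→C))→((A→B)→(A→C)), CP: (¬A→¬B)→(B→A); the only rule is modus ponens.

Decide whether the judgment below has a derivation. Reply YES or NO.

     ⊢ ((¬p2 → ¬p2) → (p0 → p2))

Search for a countermodel by truth-table:
  v=000: Γ:[] Δ:[((¬p2 → ¬p2) → (p0 → p2))=T] refutes=False
  v=001: Γ:[] Δ:[((¬p2 → ¬p2) → (p0 → p2))=T] refutes=False
  v=010: Γ:[] Δ:[((¬p2 → ¬p2) → (p0 → p2))=T] refutes=False
  v=011: Γ:[] Δ:[((¬p2 → ¬p2) → (p0 → p2))=T] refutes=False
  v=100: Γ:[] Δ:[((¬p2 → ¬p2) → (p0 → p2))=F] refutes=True  ← countermodel

Result: NO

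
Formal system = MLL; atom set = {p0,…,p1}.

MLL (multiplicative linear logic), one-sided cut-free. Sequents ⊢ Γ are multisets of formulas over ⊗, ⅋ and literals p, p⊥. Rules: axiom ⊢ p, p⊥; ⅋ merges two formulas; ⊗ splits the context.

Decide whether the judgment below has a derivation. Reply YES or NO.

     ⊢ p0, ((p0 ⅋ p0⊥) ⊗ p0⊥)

Derivation (root first):
[⊗]  ⊢ p0, ((p0 ⅋ p0⊥) ⊗ p0⊥)
  [⅋]  ⊢ (p0 ⅋ p0⊥)
    [Ax]  ⊢ p0, p0⊥
  [Ax]  ⊢ p0, p0⊥

Result: YES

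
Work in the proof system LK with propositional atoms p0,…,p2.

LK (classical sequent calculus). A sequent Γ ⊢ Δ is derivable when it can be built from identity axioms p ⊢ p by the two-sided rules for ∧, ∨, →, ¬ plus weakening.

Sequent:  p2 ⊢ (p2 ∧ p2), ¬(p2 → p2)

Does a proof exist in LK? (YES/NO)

Derivation (root first):
[¬R] p2 ⊢ (p2 ∧ p2), ¬(p2 → p2)
  [∧R] p2, (p2 → p2) ⊢ (p2 ∧ p2)
    [→L] p2, (p2 → p2), (p2 → p2) ⊢ p2
      [→L] p2, (p2 → p2) ⊢ p2
        [Ax] p2 ⊢ p2
        [Ax] p2 ⊢ p2
      [Ax] p2 ⊢ p2
    [Ax] p2 ⊢ p2

Result: YES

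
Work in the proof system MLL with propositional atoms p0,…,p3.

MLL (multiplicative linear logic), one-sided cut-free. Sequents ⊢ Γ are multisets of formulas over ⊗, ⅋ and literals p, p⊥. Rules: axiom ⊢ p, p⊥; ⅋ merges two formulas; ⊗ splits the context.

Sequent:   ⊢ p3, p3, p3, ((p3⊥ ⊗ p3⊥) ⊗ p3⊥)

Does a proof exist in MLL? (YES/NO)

Proof tree:
[⊗]  ⊢ p3, p3, p3, ((p3⊥ ⊗ p3⊥) ⊗ p3⊥)
  [⊗]  ⊢ p3, p3, (p3⊥ ⊗ p3⊥)
    [Ax]  ⊢ p3, p3⊥
    [Ax]  ⊢ p3, p3⊥
  [Ax]  ⊢ p3, p3⊥

Result: YES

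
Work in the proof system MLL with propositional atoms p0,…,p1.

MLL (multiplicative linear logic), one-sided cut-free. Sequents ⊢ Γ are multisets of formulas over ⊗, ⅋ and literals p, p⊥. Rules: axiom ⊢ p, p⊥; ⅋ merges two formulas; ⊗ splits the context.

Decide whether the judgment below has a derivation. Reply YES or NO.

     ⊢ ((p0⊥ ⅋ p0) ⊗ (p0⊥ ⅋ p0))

Derivation trace:
[⊗]  ⊢ ((p0⊥ ⅋ p0) ⊗ (p0⊥ ⅋ p0))
  [⅋]  ⊢ (p0⊥ ⅋ p0)
    [Ax]  ⊢ p0, p0⊥
  [⅋]  ⊢ (p0⊥ ⅋ p0)
    [Ax]  ⊢ p0, p0⊥

Result: YES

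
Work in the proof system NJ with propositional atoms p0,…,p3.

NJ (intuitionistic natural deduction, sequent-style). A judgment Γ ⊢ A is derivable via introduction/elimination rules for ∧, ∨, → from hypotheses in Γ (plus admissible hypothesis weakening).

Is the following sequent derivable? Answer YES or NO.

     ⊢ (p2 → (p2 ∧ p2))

Proof tree:
[→I]  ⊢ (p2 → (p2 ∧ p2))
  [∧I] p2 ⊢ (p2 ∧ p2)
    [Ax] p2 ⊢ p2
    [Ax] p2 ⊢ p2

Result: YES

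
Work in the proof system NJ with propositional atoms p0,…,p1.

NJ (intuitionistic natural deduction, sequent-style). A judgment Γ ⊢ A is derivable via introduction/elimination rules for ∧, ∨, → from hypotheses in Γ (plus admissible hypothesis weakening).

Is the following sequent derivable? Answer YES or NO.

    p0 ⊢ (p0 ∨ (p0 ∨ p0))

Proof tree:
[∨I₂] p0 ⊢ (p0 ∨ (p0 ∨ p0))
  [∨I₁] p0 ⊢ (p0 ∨ p0)
    [Ax] p0 ⊢ p0

Result: YES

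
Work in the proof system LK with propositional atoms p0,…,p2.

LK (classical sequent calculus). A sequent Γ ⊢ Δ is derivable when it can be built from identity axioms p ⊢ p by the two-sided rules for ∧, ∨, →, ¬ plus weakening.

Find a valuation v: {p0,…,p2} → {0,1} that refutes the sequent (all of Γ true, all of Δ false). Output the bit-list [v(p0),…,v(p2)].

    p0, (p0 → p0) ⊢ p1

Search for a countermodel by truth-table:
  v=000: Γ:[p0=F, (p0 → p0)=T] Δ:[p1=F] refutes=False
  v=001: Γ:[p0=F, (p0 → p0)=T] Δ:[p1=F] refutes=False
  v=010: Γ:[p0=F, (p0 → p0)=T] Δ:[p1=T] refutes=False
  v=011: Γ:[p0=F, (p0 → p0)=T] Δ:[p1=T] refutes=False
  v=100: Γ:[p0=T, (p0 → p0)=T] Δ:[p1=F] refutes=True  ← countermodel

Result: [1, 0, 0]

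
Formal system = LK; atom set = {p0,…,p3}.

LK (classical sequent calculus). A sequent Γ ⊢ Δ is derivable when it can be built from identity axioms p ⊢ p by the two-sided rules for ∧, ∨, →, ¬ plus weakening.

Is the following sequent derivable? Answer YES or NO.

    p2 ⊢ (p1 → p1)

Proof tree:
[WL] p2 ⊢ (p1 → p1)
  [→R]  ⊢ (p1 → p1)
    [Ax] p1 ⊢ p1

Result: YES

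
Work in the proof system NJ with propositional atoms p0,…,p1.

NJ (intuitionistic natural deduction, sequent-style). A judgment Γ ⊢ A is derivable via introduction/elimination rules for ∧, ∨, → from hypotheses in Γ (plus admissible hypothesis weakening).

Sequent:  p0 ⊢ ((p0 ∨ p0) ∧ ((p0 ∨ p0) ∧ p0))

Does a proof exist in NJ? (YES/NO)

Derivation trace:
[∧I] p0 ⊢ ((p0 ∨ p0) ∧ ((p0 ∨ p0) ∧ p0))
  [∨I₂] p0 ⊢ (p0 ∨ p0)
    [Ax] p0 ⊢ p0
  [∧I] p0 ⊢ ((p0 ∨ p0) ∧ p0)
    [∨I₂] p0 ⊢ (p0 ∨ p0)
      [Ax] p0 ⊢ p0
    [Ax] p0 ⊢ p0

Result: YES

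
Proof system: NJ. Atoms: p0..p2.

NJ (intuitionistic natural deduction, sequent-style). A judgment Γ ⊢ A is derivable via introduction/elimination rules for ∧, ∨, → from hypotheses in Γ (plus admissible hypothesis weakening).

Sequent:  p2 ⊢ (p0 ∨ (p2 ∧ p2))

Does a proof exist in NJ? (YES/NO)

Proof tree:
[∨I₂] p2 ⊢ (p0 ∨ (p2 ∧ p2))
  [∧I] p2 ⊢ (p2 ∧ p2)
    [Ax] p2 ⊢ p2
    [Ax] p2 ⊢ p2

Result: YES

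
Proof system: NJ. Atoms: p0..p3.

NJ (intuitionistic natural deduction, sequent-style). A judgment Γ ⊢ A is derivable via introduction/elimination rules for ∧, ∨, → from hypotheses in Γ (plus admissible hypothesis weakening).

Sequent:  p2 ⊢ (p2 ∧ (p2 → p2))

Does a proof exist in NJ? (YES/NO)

Derivation (root first):
[∧I] p2 ⊢ (p2 ∧ (p2 → p2))
  [Ax] p2 ⊢ p2
  [→I]  ⊢ (p2 → p2)
    [Ax] p2 ⊢ p2

Result: YES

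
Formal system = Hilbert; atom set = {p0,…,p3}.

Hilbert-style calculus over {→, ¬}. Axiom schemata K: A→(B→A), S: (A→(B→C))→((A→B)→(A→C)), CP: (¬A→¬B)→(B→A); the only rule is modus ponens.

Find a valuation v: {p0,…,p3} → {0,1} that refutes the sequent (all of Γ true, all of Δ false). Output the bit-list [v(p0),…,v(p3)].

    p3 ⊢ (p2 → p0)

Search for a countermodel by truth-table:
  v=0000: Γ:[p3=F] Δ:[(p2 → p0)=T] refutes=False
  v=0001: Γ:[p3=T] Δ:[(p2 → p0)=T] refutes=False
  v=0010: Γ:[p3=F] Δ:[(p2 → p0)=F] refutes=False
  v=0011: Γ:[p3=T] Δ:[(p2 → p0)=F] refutes=True  ← countermodel

Result: [0, 0, 1, 1]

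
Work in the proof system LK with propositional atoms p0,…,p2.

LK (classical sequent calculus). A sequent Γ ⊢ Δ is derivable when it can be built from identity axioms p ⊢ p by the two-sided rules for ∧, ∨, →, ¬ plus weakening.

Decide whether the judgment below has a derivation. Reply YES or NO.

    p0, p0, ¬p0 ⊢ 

Derivation (root first):
[¬L] p0, p0, ¬p0 ⊢ 
  [WL] p0, p0 ⊢ p0
    [Ax] p0 ⊢ p0

Result: YES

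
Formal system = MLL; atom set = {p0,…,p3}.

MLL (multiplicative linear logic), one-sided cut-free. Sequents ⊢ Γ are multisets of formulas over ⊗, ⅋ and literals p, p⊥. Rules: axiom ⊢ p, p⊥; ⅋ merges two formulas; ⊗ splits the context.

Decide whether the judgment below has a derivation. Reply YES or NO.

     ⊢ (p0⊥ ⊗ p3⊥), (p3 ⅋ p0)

Proof tree:
[⅋]  ⊢ (p0⊥ ⊗ p3⊥), (p3 ⅋ p0)
  [⊗]  ⊢ p0, p3, (p0⊥ ⊗ p3⊥)
    [Ax]  ⊢ p0, p0⊥
    [Ax]  ⊢ p3, p3⊥

Result: YES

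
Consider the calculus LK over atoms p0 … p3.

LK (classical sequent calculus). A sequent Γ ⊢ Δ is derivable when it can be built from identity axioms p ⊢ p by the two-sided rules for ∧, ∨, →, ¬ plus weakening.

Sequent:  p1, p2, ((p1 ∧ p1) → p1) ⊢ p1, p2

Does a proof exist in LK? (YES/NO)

Derivation (root first):
[→L] p1, p2, ((p1 ∧ p1) → p1) ⊢ p1, p2
  [∧R] p1, p2 ⊢ (p1 ∧ p1)
    [WL] p1, p2 ⊢ p1
      [Ax] p1 ⊢ p1
    [WL] p1, p2 ⊢ p1
      [Ax] p1 ⊢ p1
  [WR] p1 ⊢ p1, p1, p2
    [WR] p1 ⊢ p1, p1
      [Ax] p1 ⊢ p1

Result: YES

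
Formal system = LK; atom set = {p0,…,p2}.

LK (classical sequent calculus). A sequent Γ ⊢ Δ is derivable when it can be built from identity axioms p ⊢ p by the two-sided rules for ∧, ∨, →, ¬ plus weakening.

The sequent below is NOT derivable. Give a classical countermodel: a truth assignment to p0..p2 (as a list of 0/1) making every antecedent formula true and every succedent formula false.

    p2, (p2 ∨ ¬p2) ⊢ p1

Truth-table refutation:
  v=000: Γ:[p2=F, (p2 ∨ ¬p2)=T] Δ:[p1=F] refutes=False
  v=001: Γ:[p2=T, (p2 ∨ ¬p2)=T] Δ:[p1=F] refutes=True  ← countermodel

Result: [0, 0, 1]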